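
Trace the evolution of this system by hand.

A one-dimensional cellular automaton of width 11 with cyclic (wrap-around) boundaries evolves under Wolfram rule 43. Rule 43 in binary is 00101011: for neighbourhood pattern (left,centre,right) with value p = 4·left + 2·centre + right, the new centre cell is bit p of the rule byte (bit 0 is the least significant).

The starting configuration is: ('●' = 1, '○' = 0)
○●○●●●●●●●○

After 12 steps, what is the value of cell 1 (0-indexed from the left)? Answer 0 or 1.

1

gen 0: ○●○●●●●●●●○
gen 1: ●○●●○○○○○○○
gen 2: ○●●○○●●●●●●
gen 3: ●●○○●●○○○○○
gen 4: ●○○●●○○●●●●
gen 5: ○○●●○○●●○○○
gen 6: ●●●○○●●○○●●
gen 7: ○○○○●●○○●●○
gen 8: ●●●●●○○●●○○
gen 9: ●○○○○○●●○○●
gen 10: ○○●●●●●○○●●
gen 11: ○●●○○○○○●●○
gen 12: ●●○○●●●●●○○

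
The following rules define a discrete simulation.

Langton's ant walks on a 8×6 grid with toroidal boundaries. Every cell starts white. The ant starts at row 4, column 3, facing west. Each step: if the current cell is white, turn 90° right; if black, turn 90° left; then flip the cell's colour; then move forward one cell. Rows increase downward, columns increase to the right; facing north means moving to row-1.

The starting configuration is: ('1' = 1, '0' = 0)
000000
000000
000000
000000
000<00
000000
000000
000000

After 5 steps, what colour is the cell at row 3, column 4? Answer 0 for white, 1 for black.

t=0: 000000
000000
000000
000000
000<00
000000
000000
000000
t=1: 000000
000000
000000
000^00
000100
000000
000000
000000
t=2: 000000
000000
000000
0001>0
000100
000000
000000
000000
t=3: 000000
000000
000000
000110
0001v0
000000
000000
000000
t=4: 000000
000000
000000
000110
000<10
000000
000000
000000
t=5: 000000
000000
000000
000110
000010
000v00
000000
000000

1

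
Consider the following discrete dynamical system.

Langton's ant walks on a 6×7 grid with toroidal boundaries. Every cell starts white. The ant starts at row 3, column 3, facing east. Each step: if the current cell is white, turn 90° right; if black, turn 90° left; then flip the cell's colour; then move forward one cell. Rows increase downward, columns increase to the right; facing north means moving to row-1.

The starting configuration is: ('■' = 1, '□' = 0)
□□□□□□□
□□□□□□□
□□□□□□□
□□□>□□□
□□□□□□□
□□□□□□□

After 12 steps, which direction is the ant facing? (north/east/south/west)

east

k=0  □□□□□□□
□□□□□□□
□□□□□□□
□□□>□□□
□□□□□□□
□□□□□□□
k=1  □□□□□□□
□□□□□□□
□□□□□□□
□□□■□□□
□□□v□□□
□□□□□□□
k=2  □□□□□□□
□□□□□□□
□□□□□□□
□□□■□□□
□□<■□□□
□□□□□□□
k=3  □□□□□□□
□□□□□□□
□□□□□□□
□□^■□□□
□□■■□□□
□□□□□□□
k=4  □□□□□□□
□□□□□□□
□□□□□□□
□□■>□□□
□□■■□□□
□□□□□□□
k=5  □□□□□□□
□□□□□□□
□□□^□□□
□□■□□□□
□□■■□□□
□□□□□□□
k=6  □□□□□□□
□□□□□□□
□□□■>□□
□□■□□□□
□□■■□□□
□□□□□□□
k=7  □□□□□□□
□□□□□□□
□□□■■□□
□□■□v□□
□□■■□□□
□□□□□□□
k=8  □□□□□□□
□□□□□□□
□□□■■□□
□□■<■□□
□□■■□□□
□□□□□□□
k=9  □□□□□□□
□□□□□□□
□□□^■□□
□□■■■□□
□□■■□□□
□□□□□□□
k=10  □□□□□□□
□□□□□□□
□□<□■□□
□□■■■□□
□□■■□□□
□□□□□□□
k=11  □□□□□□□
□□^□□□□
□□■□■□□
□□■■■□□
□□■■□□□
□□□□□□□
k=12  □□□□□□□
□□■>□□□
□□■□■□□
□□■■■□□
□□■■□□□
□□□□□□□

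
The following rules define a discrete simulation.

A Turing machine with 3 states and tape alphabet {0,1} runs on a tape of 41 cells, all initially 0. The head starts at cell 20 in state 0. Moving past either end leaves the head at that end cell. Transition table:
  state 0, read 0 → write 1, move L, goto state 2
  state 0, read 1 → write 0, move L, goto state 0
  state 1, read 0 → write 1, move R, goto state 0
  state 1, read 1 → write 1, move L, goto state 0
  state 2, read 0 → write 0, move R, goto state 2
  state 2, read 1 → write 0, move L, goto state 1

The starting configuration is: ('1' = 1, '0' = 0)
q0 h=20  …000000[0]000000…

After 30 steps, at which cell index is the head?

0) q0 h=20  …000000[0]000000…
1) q2 h=19  …000000[0]100000…
2) q2 h=20  …000000[1]000000…
3) q1 h=19  …000000[0]000000…
4) q0 h=20  …000001[0]000000…
5) q2 h=19  …000000[1]100000…
6) q1 h=18  …000000[0]010000…
7) q0 h=19  …000001[0]100000…
8) q2 h=18  …000000[1]110000…
9) q1 h=17  …000000[0]011000…
10) q0 h=18  …000001[0]110000…
11) q2 h=17  …000000[1]111000…
12) q1 h=16  …000000[0]011100…
13) q0 h=17  …000001[0]111000…
14) q2 h=16  …000000[1]111100…
15) q1 h=15  …000000[0]011110…
16) q0 h=16  …000001[0]111100…
17) q2 h=15  …000000[1]111110…
18) q1 h=14  …000000[0]011111…
19) q0 h=15  …000001[0]111110…
20) q2 h=14  …000000[1]111111…
21) q1 h=13  …000000[0]011111…
22) q0 h=14  …000001[0]111111…
23) q2 h=13  …000000[1]111111…
24) q1 h=12  …000000[0]011111…
25) q0 h=13  …000001[0]111111…
26) q2 h=12  …000000[1]111111…
27) q1 h=11  …000000[0]011111…
28) q0 h=12  …000001[0]111111…
29) q2 h=11  …000000[1]111111…
30) q1 h=10  …000000[0]011111…

10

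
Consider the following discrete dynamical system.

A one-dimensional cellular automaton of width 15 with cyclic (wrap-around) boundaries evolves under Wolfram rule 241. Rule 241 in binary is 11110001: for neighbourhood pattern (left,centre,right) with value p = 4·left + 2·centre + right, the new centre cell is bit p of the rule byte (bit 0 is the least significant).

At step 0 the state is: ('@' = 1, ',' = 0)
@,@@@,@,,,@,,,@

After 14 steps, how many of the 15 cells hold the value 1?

9

0) @,@@@,@,,,@,,,@
1) @@,@@@,@@,,@@,,
2) ,@@,@@@,@@,,@@,
3) ,,@@,@@@,@@,,@@
4) @,,@@,@@@,@@,,@
5) @@,,@@,@@@,@@,,
6) ,@@,,@@,@@@,@@,
7) ,,@@,,@@,@@@,@@
8) @,,@@,,@@,@@@,@
9) @@,,@@,,@@,@@@,
10) ,@@,,@@,,@@,@@@
11) @,@@,,@@,,@@,@@
12) @@,@@,,@@,,@@,@
13) @@@,@@,,@@,,@@,
14) ,@@@,@@,,@@,,@@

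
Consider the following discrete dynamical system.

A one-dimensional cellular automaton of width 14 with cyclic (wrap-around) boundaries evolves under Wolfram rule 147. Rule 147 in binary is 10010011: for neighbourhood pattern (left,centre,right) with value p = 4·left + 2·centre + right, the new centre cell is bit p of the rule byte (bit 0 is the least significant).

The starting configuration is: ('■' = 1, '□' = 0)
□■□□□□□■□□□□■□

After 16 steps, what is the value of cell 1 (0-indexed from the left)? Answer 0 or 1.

1

step 0: □■□□□□□■□□□□■□
step 1: ■□■■■■■□■■■■□■
step 2: □□□■■■□□□■■□□□
step 3: ■■■□■□■■■□□■■■
step 4: ■■□□□□□■□■■□■■
step 5: ■□■■■■■□□□□□□■
step 6: □□□■■■□■■■■■■□
step 7: ■■■□■□□□■■■■□■
step 8: ■■□□□■■■□■■□□□
step 9: □□■■■□■□□□□■■■
step 10: ■■□■□□□■■■■□■□
step 11: □□□□■■■□■■□□□□
step 12: ■■■■□■□□□□■■■■
step 13: ■■■□□□■■■■□■■■
step 14: ■■□■■■□■■□□□■■
step 15: ■□□□■□□□□■■■□■
step 16: □■■■□■■■■□■□□□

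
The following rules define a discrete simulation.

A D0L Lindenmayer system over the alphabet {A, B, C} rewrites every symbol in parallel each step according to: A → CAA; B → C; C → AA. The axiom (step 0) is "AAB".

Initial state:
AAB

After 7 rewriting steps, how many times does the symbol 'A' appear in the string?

2032

step 0: AAB
step 1: CAACAAC
step 2: AACAACAAAACAACAAAA
step 3: CAACAAAACAACAAAACAACAACAACAAAACAACAAAACAACAACAACAA
step 4: AACAACAAAACAACAACAACAAAACAACAAAACAACAACAACAAAACAACAAAACAAC…ACAAAACAACAAAACAACAACAACAAAACAACAAAACAACAAAACAACAAAACAACAA  (len 136)
step 5: CAACAAAACAACAAAACAACAACAACAAAACAACAAAACAACAAAACAACAAAACAAC…CAACAAAACAACAACAACAAAACAACAAAACAACAACAACAAAACAACAAAACAACAA  (len 372)
step 6: AACAACAAAACAACAACAACAAAACAACAAAACAACAACAACAAAACAACAAAACAAC…CAACAAAACAACAACAACAAAACAACAAAACAACAACAACAAAACAACAAAACAACAA  (len 1016)
step 7: CAACAAAACAACAAAACAACAACAACAAAACAACAAAACAACAAAACAACAAAACAAC…CAACAAAACAACAACAACAAAACAACAAAACAACAACAACAAAACAACAAAACAACAA  (len 2776)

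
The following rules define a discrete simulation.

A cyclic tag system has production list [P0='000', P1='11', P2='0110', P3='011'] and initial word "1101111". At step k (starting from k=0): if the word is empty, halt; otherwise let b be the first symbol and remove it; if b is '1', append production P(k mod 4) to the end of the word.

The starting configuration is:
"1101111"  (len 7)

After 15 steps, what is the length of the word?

22

[0] "1101111"  (len 7)
[1] "101111000"  (len 9)
[2] "0111100011"  (len 10)
[3] "111100011"  (len 9)
[4] "11100011011"  (len 11)
[5] "1100011011000"  (len 13)
[6] "10001101100011"  (len 14)
[7] "00011011000110110"  (len 17)
[8] "0011011000110110"  (len 16)
[9] "011011000110110"  (len 15)
[10] "11011000110110"  (len 14)
[11] "10110001101100110"  (len 17)
[12] "0110001101100110011"  (len 19)
[13] "110001101100110011"  (len 18)
[14] "1000110110011001111"  (len 19)
[15] "0001101100110011110110"  (len 22)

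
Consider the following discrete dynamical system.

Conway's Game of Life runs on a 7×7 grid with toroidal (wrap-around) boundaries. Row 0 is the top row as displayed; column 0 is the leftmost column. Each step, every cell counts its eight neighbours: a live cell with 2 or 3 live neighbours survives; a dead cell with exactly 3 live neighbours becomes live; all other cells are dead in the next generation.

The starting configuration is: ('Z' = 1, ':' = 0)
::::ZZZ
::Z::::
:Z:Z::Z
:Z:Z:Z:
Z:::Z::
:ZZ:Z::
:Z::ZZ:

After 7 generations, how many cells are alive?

k=0  ::::ZZZ
::Z::::
:Z:Z::Z
:Z:Z:Z:
Z:::Z::
:ZZ:Z::
:Z::ZZ:
k=1  :::ZZ:Z
Z:ZZZ:Z
ZZ:ZZ::
:Z:Z:ZZ
Z:::ZZ:
ZZZ:Z::
ZZZ:::Z
k=2  ::::Z::
::::::Z
:::::::
:Z:Z:::
:::::::
::Z:Z::
::::Z:Z
k=3  :::::::
:::::::
:::::::
:::::::
::ZZ:::
:::Z:Z:
::::Z::
k=4  :::::::
:::::::
:::::::
:::::::
::ZZZ::
::ZZ:::
::::Z::
k=5  :::::::
:::::::
:::::::
:::Z:::
::Z:Z::
::Z::::
:::Z:::
k=6  :::::::
:::::::
:::::::
:::Z:::
::Z::::
::Z::::
:::::::
k=7  :::::::
:::::::
:::::::
:::::::
::ZZ:::
:::::::
:::::::

2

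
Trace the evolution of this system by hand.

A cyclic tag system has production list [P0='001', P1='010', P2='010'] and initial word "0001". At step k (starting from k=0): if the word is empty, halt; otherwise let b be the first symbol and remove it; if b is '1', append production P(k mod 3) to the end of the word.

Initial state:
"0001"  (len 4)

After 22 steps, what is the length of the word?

3

[0] "0001"  (len 4)
[1] "001"  (len 3)
[2] "01"  (len 2)
[3] "1"  (len 1)
[4] "001"  (len 3)
[5] "01"  (len 2)
[6] "1"  (len 1)
[7] "001"  (len 3)
[8] "01"  (len 2)
[9] "1"  (len 1)
[10] "001"  (len 3)
[11] "01"  (len 2)
[12] "1"  (len 1)
[13] "001"  (len 3)
[14] "01"  (len 2)
[15] "1"  (len 1)
[16] "001"  (len 3)
[17] "01"  (len 2)
[18] "1"  (len 1)
[19] "001"  (len 3)
[20] "01"  (len 2)
[21] "1"  (len 1)
[22] "001"  (len 3)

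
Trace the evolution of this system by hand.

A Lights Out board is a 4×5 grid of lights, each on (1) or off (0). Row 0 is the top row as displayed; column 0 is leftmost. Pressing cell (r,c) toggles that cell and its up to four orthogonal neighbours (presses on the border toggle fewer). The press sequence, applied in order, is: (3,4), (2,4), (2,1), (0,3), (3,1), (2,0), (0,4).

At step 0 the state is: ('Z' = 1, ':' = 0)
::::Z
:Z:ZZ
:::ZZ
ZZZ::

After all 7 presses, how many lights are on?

gen 0: ::::Z
:Z:ZZ
:::ZZ
ZZZ::
gen 1: ::::Z
:Z:ZZ
:::Z:
ZZZZZ
gen 2: ::::Z
:Z:Z:
::::Z
ZZZZ:
gen 3: ::::Z
:::Z:
ZZZ:Z
Z:ZZ:
gen 4: ::ZZ:
:::::
ZZZ:Z
Z:ZZ:
gen 5: ::ZZ:
:::::
Z:Z:Z
:Z:Z:
gen 6: ::ZZ:
Z::::
:ZZ:Z
ZZ:Z:
gen 7: ::Z:Z
Z:::Z
:ZZ:Z
ZZ:Z:

10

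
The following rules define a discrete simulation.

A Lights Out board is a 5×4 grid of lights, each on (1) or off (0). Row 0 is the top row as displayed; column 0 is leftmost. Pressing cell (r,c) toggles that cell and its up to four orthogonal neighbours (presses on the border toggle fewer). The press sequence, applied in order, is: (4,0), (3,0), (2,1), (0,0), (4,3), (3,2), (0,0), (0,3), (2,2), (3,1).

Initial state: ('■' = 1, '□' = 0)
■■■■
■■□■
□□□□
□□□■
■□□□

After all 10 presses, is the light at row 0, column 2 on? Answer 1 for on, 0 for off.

0

[0] ■■■■
■■□■
□□□□
□□□■
■□□□
[1] ■■■■
■■□■
□□□□
■□□■
□■□□
[2] ■■■■
■■□■
■□□□
□■□■
■■□□
[3] ■■■■
■□□■
□■■□
□□□■
■■□□
[4] □□■■
□□□■
□■■□
□□□■
■■□□
[5] □□■■
□□□■
□■■□
□□□□
■■■■
[6] □□■■
□□□■
□■□□
□■■■
■■□■
[7] ■■■■
■□□■
□■□□
□■■■
■■□■
[8] ■■□□
■□□□
□■□□
□■■■
■■□■
[9] ■■□□
■□■□
□□■■
□■□■
■■□■
[10] ■■□□
■□■□
□■■■
■□■■
■□□■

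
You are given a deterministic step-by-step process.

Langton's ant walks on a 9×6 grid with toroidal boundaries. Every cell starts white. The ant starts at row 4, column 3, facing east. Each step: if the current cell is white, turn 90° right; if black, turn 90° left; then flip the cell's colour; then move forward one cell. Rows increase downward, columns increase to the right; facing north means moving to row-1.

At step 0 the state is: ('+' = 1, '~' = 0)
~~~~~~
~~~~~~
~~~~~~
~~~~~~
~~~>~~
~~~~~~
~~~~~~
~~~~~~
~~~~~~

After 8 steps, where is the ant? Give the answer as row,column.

step 0: ~~~~~~
~~~~~~
~~~~~~
~~~~~~
~~~>~~
~~~~~~
~~~~~~
~~~~~~
~~~~~~
step 1: ~~~~~~
~~~~~~
~~~~~~
~~~~~~
~~~+~~
~~~v~~
~~~~~~
~~~~~~
~~~~~~
step 2: ~~~~~~
~~~~~~
~~~~~~
~~~~~~
~~~+~~
~~<+~~
~~~~~~
~~~~~~
~~~~~~
step 3: ~~~~~~
~~~~~~
~~~~~~
~~~~~~
~~^+~~
~~++~~
~~~~~~
~~~~~~
~~~~~~
step 4: ~~~~~~
~~~~~~
~~~~~~
~~~~~~
~~+>~~
~~++~~
~~~~~~
~~~~~~
~~~~~~
step 5: ~~~~~~
~~~~~~
~~~~~~
~~~^~~
~~+~~~
~~++~~
~~~~~~
~~~~~~
~~~~~~
step 6: ~~~~~~
~~~~~~
~~~~~~
~~~+>~
~~+~~~
~~++~~
~~~~~~
~~~~~~
~~~~~~
step 7: ~~~~~~
~~~~~~
~~~~~~
~~~++~
~~+~v~
~~++~~
~~~~~~
~~~~~~
~~~~~~
step 8: ~~~~~~
~~~~~~
~~~~~~
~~~++~
~~+<+~
~~++~~
~~~~~~
~~~~~~
~~~~~~

4,3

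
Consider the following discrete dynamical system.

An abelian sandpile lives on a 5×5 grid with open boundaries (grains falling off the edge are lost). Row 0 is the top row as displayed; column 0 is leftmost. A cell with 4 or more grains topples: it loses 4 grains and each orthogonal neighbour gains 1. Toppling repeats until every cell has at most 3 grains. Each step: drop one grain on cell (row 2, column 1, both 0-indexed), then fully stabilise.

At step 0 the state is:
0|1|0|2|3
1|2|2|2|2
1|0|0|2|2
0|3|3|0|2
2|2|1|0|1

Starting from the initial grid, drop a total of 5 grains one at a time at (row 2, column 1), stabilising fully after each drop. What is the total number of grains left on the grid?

[0] 0|1|0|2|3
1|2|2|2|2
1|0|0|2|2
0|3|3|0|2
2|2|1|0|1
[1] 0|1|0|2|3
1|2|2|2|2
1|1|0|2|2
0|3|3|0|2
2|2|1|0|1
[2] 0|1|0|2|3
1|2|2|2|2
1|2|0|2|2
0|3|3|0|2
2|2|1|0|1
[3] 0|1|0|2|3
1|2|2|2|2
1|3|0|2|2
0|3|3|0|2
2|2|1|0|1
[4] 0|1|0|2|3
1|3|2|2|2
2|1|2|2|2
1|1|0|1|2
2|3|2|0|1
[5] 0|1|0|2|3
1|3|2|2|2
2|2|2|2|2
1|1|0|1|2
2|3|2|0|1

39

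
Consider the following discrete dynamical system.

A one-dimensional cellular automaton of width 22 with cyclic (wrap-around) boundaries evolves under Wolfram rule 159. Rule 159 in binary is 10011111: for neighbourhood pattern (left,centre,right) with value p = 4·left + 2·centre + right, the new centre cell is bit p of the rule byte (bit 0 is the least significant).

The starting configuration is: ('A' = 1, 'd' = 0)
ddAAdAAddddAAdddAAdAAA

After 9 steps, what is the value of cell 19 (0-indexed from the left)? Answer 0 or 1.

t=0: ddAAdAAddddAAdddAAdAAA
t=1: AAAddAdAAAAAdAAAAddAAd
t=2: AAdAAAdAAAAddAAAdAAAdd
t=3: AddAAddAAAdAAAAddAAdAA
t=4: dAAAdAAAAddAAAdAAAddAA
t=5: dAAddAAAdAAAAddAAdAAAd
t=6: AAdAAAAddAAAdAAAddAAdA
t=7: AddAAAdAAAAddAAdAAAddA
t=8: dAAAAddAAAdAAAddAAdAAA
t=9: dAAAdAAAAddAAdAAAddAAd

1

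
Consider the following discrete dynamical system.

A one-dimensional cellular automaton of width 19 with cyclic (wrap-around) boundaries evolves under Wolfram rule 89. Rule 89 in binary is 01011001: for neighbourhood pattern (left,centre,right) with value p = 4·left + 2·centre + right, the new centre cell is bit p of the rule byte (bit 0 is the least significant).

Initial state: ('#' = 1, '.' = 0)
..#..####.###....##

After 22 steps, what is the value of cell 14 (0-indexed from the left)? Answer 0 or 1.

1

0) ..#..####.###....##
1) #..#.#..#.#.####.##
2) ##....#.....#..#.#.
3) #####..####..#.....
4) #...##.#..##..####.
5) .##.##..#.###.#..#.
6) .##.###...#.#..#..#
7) .##.#.###....#..#..
8) .##...#.####..#..##
9) .####...#..##..#.##
10) .#..###..#.###...##
11) ..#.#.##...#.###.##
12) #.....####...#.#.##
13) #####.#..###.....#.
14) #...#..#.#.#####...
15) .##..#.....#...###.
16) .###..####..##.#.##
17) .#.##.#..##.##...##
18) ...##..#.##.####.##
19) ##.###...##.#..#.##
20) .#.#.###.##..#...#.
21) .....#.#.###..##..#
22) ####.....#.##.###..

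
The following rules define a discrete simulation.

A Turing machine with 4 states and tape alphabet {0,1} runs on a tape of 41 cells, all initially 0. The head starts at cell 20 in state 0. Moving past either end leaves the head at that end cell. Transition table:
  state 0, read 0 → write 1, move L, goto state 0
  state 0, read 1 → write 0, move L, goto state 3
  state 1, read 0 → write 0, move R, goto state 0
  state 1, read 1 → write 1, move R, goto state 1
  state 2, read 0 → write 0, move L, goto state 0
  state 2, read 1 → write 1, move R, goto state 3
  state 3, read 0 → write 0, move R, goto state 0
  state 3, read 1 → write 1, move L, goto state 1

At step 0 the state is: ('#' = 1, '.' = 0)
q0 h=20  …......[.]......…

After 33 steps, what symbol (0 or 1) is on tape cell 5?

1

gen 0: q0 h=20  …......[.]......…
gen 1: q0 h=19  …......[.]#.....…
gen 2: q0 h=18  …......[.]##....…
gen 3: q0 h=17  …......[.]###...…
gen 4: q0 h=16  …......[.]####..…
gen 5: q0 h=15  …......[.]#####.…
gen 6: q0 h=14  …......[.]######…
gen 7: q0 h=13  …......[.]######…
gen 8: q0 h=12  …......[.]######…
gen 9: q0 h=11  …......[.]######…
gen 10: q0 h=10  …......[.]######…
gen 11: q0 h= 9  …......[.]######…
gen 12: q0 h= 8  …......[.]######…
gen 13: q0 h= 7  …......[.]######…
gen 14: q0 h= 6  |......[.]######…
gen 15: q0 h= 5  |.....[.]######…
gen 16: q0 h= 4  |....[.]######…
gen 17: q0 h= 3  |...[.]######…
gen 18: q0 h= 2  |..[.]######…
gen 19: q0 h= 1  |.[.]######…
gen 20: q0 h= 0  |[.]######…
gen 21: q0 h= 0  |[#]######…
gen 22: q3 h= 0  |[.]######…
gen 23: q0 h= 1  |.[#]######…
gen 24: q3 h= 0  |[.].#####…
gen 25: q0 h= 1  |.[.]######…
gen 26: q0 h= 0  |[.]######…
gen 27: q0 h= 0  |[#]######…
gen 28: q3 h= 0  |[.]######…
gen 29: q0 h= 1  |.[#]######…
gen 30: q3 h= 0  |[.].#####…
gen 31: q0 h= 1  |.[.]######…
gen 32: q0 h= 0  |[.]######…
gen 33: q0 h= 0  |[#]######…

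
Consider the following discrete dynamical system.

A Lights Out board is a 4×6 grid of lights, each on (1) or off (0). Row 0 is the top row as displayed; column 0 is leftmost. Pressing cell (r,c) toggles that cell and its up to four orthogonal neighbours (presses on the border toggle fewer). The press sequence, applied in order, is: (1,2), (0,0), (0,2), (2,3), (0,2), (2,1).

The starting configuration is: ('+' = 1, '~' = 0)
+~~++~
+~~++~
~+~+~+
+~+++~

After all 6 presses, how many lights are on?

15

k=0  +~~++~
+~~++~
~+~+~+
+~+++~
k=1  +~+++~
+++~+~
~+++~+
+~+++~
k=2  ~++++~
~++~+~
~+++~+
+~+++~
k=3  ~~~~+~
~+~~+~
~+++~+
+~+++~
k=4  ~~~~+~
~+~++~
~+~~++
+~+~+~
k=5  ~++++~
~++++~
~+~~++
+~+~+~
k=6  ~++++~
~~+++~
+~+~++
+++~+~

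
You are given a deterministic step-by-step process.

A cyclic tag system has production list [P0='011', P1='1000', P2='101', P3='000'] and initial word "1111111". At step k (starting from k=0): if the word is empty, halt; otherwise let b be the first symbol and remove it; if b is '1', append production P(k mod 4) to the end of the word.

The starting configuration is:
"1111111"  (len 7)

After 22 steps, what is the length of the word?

28

step 0: "1111111"  (len 7)
step 1: "111111011"  (len 9)
step 2: "111110111000"  (len 12)
step 3: "11110111000101"  (len 14)
step 4: "1110111000101000"  (len 16)
step 5: "110111000101000011"  (len 18)
step 6: "101110001010000111000"  (len 21)
step 7: "01110001010000111000101"  (len 23)
step 8: "1110001010000111000101"  (len 22)
step 9: "110001010000111000101011"  (len 24)
step 10: "100010100001110001010111000"  (len 27)
step 11: "00010100001110001010111000101"  (len 29)
step 12: "0010100001110001010111000101"  (len 28)
step 13: "010100001110001010111000101"  (len 27)
step 14: "10100001110001010111000101"  (len 26)
step 15: "0100001110001010111000101101"  (len 28)
step 16: "100001110001010111000101101"  (len 27)
step 17: "00001110001010111000101101011"  (len 29)
step 18: "0001110001010111000101101011"  (len 28)
step 19: "001110001010111000101101011"  (len 27)
step 20: "01110001010111000101101011"  (len 26)
step 21: "1110001010111000101101011"  (len 25)
step 22: "1100010101110001011010111000"  (len 28)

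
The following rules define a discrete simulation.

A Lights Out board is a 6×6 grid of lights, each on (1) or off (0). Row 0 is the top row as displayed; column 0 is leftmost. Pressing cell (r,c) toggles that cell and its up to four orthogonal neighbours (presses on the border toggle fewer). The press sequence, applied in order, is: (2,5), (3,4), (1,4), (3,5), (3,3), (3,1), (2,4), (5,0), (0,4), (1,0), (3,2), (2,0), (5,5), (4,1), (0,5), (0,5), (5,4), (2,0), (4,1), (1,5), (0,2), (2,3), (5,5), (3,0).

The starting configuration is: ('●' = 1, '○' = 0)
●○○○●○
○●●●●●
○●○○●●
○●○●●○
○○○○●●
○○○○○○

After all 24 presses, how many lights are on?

21

k=0  ●○○○●○
○●●●●●
○●○○●●
○●○●●○
○○○○●●
○○○○○○
k=1  ●○○○●○
○●●●●○
○●○○○○
○●○●●●
○○○○●●
○○○○○○
k=2  ●○○○●○
○●●●●○
○●○○●○
○●○○○○
○○○○○●
○○○○○○
k=3  ●○○○○○
○●●○○●
○●○○○○
○●○○○○
○○○○○●
○○○○○○
k=4  ●○○○○○
○●●○○●
○●○○○●
○●○○●●
○○○○○○
○○○○○○
k=5  ●○○○○○
○●●○○●
○●○●○●
○●●●○●
○○○●○○
○○○○○○
k=6  ●○○○○○
○●●○○●
○○○●○●
●○○●○●
○●○●○○
○○○○○○
k=7  ●○○○○○
○●●○●●
○○○○●○
●○○●●●
○●○●○○
○○○○○○
k=8  ●○○○○○
○●●○●●
○○○○●○
●○○●●●
●●○●○○
●●○○○○
k=9  ●○○●●●
○●●○○●
○○○○●○
●○○●●●
●●○●○○
●●○○○○
k=10  ○○○●●●
●○●○○●
●○○○●○
●○○●●●
●●○●○○
●●○○○○
k=11  ○○○●●●
●○●○○●
●○●○●○
●●●○●●
●●●●○○
●●○○○○
k=12  ○○○●●●
○○●○○●
○●●○●○
○●●○●●
●●●●○○
●●○○○○
k=13  ○○○●●●
○○●○○●
○●●○●○
○●●○●●
●●●●○●
●●○○●●
k=14  ○○○●●●
○○●○○●
○●●○●○
○○●○●●
○○○●○●
●○○○●●
k=15  ○○○●○○
○○●○○○
○●●○●○
○○●○●●
○○○●○●
●○○○●●
k=16  ○○○●●●
○○●○○●
○●●○●○
○○●○●●
○○○●○●
●○○○●●
k=17  ○○○●●●
○○●○○●
○●●○●○
○○●○●●
○○○●●●
●○○●○○
k=18  ○○○●●●
●○●○○●
●○●○●○
●○●○●●
○○○●●●
●○○●○○
k=19  ○○○●●●
●○●○○●
●○●○●○
●●●○●●
●●●●●●
●●○●○○
k=20  ○○○●●○
●○●○●○
●○●○●●
●●●○●●
●●●●●●
●●○●○○
k=21  ○●●○●○
●○○○●○
●○●○●●
●●●○●●
●●●●●●
●●○●○○
k=22  ○●●○●○
●○○●●○
●○○●○●
●●●●●●
●●●●●●
●●○●○○
k=23  ○●●○●○
●○○●●○
●○○●○●
●●●●●●
●●●●●○
●●○●●●
k=24  ○●●○●○
●○○●●○
○○○●○●
○○●●●●
○●●●●○
●●○●●●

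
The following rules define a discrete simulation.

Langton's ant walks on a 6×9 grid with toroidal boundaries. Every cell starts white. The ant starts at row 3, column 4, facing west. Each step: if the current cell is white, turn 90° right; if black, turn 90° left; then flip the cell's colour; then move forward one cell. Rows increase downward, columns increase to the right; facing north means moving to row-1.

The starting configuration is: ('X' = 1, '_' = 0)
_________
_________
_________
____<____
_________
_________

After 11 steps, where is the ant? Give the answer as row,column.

5,5

t=0: _________
_________
_________
____<____
_________
_________
t=1: _________
_________
____^____
____X____
_________
_________
t=2: _________
_________
____X>___
____X____
_________
_________
t=3: _________
_________
____XX___
____Xv___
_________
_________
t=4: _________
_________
____XX___
____<X___
_________
_________
t=5: _________
_________
____XX___
_____X___
____v____
_________
t=6: _________
_________
____XX___
_____X___
___<X____
_________
t=7: _________
_________
____XX___
___^_X___
___XX____
_________
t=8: _________
_________
____XX___
___X>X___
___XX____
_________
t=9: _________
_________
____XX___
___XXX___
___Xv____
_________
t=10: _________
_________
____XX___
___XXX___
___X_>___
_________
t=11: _________
_________
____XX___
___XXX___
___X_X___
_____v___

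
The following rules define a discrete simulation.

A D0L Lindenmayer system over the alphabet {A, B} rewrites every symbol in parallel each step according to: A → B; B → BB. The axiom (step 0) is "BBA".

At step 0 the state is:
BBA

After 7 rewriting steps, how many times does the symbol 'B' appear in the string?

320

[0] BBA
[1] BBBBB
[2] BBBBBBBBBB
[3] BBBBBBBBBBBBBBBBBBBB
[4] BBBBBBBBBBBBBBBBBBBBBBBBBBBBBBBBBBBBBBBB
[5] BBBBBBBBBBBBBBBBBBBBBBBBBBBBBBBBBBBBBBBBBBBBBBBBBBBBBBBBBBBBBBBBBBBBBBBBBBBBBBBB
[6] BBBBBBBBBBBBBBBBBBBBBBBBBBBBBBBBBBBBBBBBBBBBBBBBBBBBBBBBBB…BBBBBBBBBBBBBBBBBBBBBBBBBBBBBBBBBBBBBBBBBBBBBBBBBBBBBBBBBB  (len 160)
[7] BBBBBBBBBBBBBBBBBBBBBBBBBBBBBBBBBBBBBBBBBBBBBBBBBBBBBBBBBB…BBBBBBBBBBBBBBBBBBBBBBBBBBBBBBBBBBBBBBBBBBBBBBBBBBBBBBBBBB  (len 320)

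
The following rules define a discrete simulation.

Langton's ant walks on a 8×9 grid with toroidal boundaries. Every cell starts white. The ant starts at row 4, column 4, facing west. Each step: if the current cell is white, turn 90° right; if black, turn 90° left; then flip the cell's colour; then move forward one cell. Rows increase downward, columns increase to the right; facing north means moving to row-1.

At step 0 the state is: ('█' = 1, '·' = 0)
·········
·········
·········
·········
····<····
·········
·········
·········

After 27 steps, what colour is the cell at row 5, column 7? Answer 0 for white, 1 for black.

1

t=0: ·········
·········
·········
·········
····<····
·········
·········
·········
t=1: ·········
·········
·········
····^····
····█····
·········
·········
·········
t=2: ·········
·········
·········
····█>···
····█····
·········
·········
·········
t=3: ·········
·········
·········
····██···
····█v···
·········
·········
·········
t=4: ·········
·········
·········
····██···
····<█···
·········
·········
·········
t=5: ·········
·········
·········
····██···
·····█···
····v····
·········
·········
t=6: ·········
·········
·········
····██···
·····█···
···<█····
·········
·········
t=7: ·········
·········
·········
····██···
···^·█···
···██····
·········
·········
t=8: ·········
·········
·········
····██···
···█>█···
···██····
·········
·········
t=9: ·········
·········
·········
····██···
···███···
···█v····
·········
·········
t=10: ·········
·········
·········
····██···
···███···
···█·>···
·········
·········
t=11: ·········
·········
·········
····██···
···███···
···█·█···
·····v···
·········
t=12: ·········
·········
·········
····██···
···███···
···█·█···
····<█···
·········
t=13: ·········
·········
·········
····██···
···███···
···█^█···
····██···
·········
t=14: ·········
·········
·········
····██···
···███···
···██>···
····██···
·········
t=15: ·········
·········
·········
····██···
···██^···
···██····
····██···
·········
t=16: ·········
·········
·········
····██···
···█<····
···██····
····██···
·········
t=17: ·········
·········
·········
····██···
···█·····
···█v····
····██···
·········
t=18: ·········
·········
·········
····██···
···█·····
···█·>···
····██···
·········
t=19: ·········
·········
·········
····██···
···█·····
···█·█···
····█v···
·········
t=20: ·········
·········
·········
····██···
···█·····
···█·█···
····█·>··
·········
t=21: ·········
·········
·········
····██···
···█·····
···█·█···
····█·█··
······v··
t=22: ·········
·········
·········
····██···
···█·····
···█·█···
····█·█··
·····<█··
t=23: ·········
·········
·········
····██···
···█·····
···█·█···
····█^█··
·····██··
t=24: ·········
·········
·········
····██···
···█·····
···█·█···
····██>··
·····██··
t=25: ·········
·········
·········
····██···
···█·····
···█·█^··
····██···
·····██··
t=26: ·········
·········
·········
····██···
···█·····
···█·██>·
····██···
·····██··
t=27: ·········
·········
·········
····██···
···█·····
···█·███·
····██·v·
·····██··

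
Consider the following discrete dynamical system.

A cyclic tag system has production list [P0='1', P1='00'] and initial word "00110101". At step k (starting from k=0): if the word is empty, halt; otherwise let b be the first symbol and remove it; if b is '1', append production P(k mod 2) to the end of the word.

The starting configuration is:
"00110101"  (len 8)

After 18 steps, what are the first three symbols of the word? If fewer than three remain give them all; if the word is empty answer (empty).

(empty)

0) "00110101"  (len 8)
1) "0110101"  (len 7)
2) "110101"  (len 6)
3) "101011"  (len 6)
4) "0101100"  (len 7)
5) "101100"  (len 6)
6) "0110000"  (len 7)
7) "110000"  (len 6)
8) "1000000"  (len 7)
9) "0000001"  (len 7)
10) "000001"  (len 6)
11) "00001"  (len 5)
12) "0001"  (len 4)
13) "001"  (len 3)
14) "01"  (len 2)
15) "1"  (len 1)
16) "00"  (len 2)
17) "0"  (len 1)
18) (halted — word empty)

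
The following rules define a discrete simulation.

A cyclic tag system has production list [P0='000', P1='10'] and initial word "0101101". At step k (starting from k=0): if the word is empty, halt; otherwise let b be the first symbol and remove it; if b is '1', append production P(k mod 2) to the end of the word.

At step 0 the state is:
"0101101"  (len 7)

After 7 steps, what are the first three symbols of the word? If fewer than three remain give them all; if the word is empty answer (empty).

101

k=0  "0101101"  (len 7)
k=1  "101101"  (len 6)
k=2  "0110110"  (len 7)
k=3  "110110"  (len 6)
k=4  "1011010"  (len 7)
k=5  "011010000"  (len 9)
k=6  "11010000"  (len 8)
k=7  "1010000000"  (len 10)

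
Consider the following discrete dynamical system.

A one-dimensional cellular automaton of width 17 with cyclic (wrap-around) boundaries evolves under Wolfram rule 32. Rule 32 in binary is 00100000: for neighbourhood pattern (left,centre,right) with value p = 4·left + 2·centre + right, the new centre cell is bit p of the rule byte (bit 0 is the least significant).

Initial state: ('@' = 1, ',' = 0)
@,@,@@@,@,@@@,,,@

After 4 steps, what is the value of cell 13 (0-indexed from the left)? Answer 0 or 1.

0

[0] @,@,@@@,@,@@@,,,@
[1] ,@,@,,,@,@,,,,,,,
[2] ,,@,,,,,@,,,,,,,,
[3] ,,,,,,,,,,,,,,,,,
[4] ,,,,,,,,,,,,,,,,,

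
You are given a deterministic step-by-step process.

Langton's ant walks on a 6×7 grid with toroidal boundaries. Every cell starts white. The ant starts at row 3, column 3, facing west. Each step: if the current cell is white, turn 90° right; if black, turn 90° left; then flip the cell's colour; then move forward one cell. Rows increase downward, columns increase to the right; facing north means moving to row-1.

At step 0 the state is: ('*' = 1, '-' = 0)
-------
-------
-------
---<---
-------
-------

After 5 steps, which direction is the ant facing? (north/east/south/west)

k=0  -------
-------
-------
---<---
-------
-------
k=1  -------
-------
---^---
---*---
-------
-------
k=2  -------
-------
---*>--
---*---
-------
-------
k=3  -------
-------
---**--
---*v--
-------
-------
k=4  -------
-------
---**--
---<*--
-------
-------
k=5  -------
-------
---**--
----*--
---v---
-------

south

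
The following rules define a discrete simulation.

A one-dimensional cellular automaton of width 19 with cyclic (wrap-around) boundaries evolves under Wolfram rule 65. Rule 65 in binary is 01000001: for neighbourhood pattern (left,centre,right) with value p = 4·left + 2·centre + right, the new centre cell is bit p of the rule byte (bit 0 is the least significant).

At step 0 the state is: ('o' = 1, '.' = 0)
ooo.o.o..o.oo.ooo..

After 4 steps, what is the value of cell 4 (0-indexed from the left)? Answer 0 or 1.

gen 0: ooo.o.o..o.oo.ooo..
gen 1: ..o.........o...o..
gen 2: o...ooooooo...o...o
gen 3: o.o.......o.o...o..
gen 4: ....ooooo.....o....

1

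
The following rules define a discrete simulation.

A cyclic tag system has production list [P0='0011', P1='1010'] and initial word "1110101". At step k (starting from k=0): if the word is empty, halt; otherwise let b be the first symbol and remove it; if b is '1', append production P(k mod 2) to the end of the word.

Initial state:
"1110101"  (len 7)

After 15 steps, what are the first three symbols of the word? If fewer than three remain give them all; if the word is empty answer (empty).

001

t=0: "1110101"  (len 7)
t=1: "1101010011"  (len 10)
t=2: "1010100111010"  (len 13)
t=3: "0101001110100011"  (len 16)
t=4: "101001110100011"  (len 15)
t=5: "010011101000110011"  (len 18)
t=6: "10011101000110011"  (len 17)
t=7: "00111010001100110011"  (len 20)
t=8: "0111010001100110011"  (len 19)
t=9: "111010001100110011"  (len 18)
t=10: "110100011001100111010"  (len 21)
t=11: "101000110011001110100011"  (len 24)
t=12: "010001100110011101000111010"  (len 27)
t=13: "10001100110011101000111010"  (len 26)
t=14: "00011001100111010001110101010"  (len 29)
t=15: "0011001100111010001110101010"  (len 28)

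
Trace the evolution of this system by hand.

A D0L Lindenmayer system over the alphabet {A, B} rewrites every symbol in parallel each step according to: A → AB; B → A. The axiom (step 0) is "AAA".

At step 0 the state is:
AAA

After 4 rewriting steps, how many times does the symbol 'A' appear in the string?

k=0  AAA
k=1  ABABAB
k=2  ABAABAABA
k=3  ABAABABAABABAAB
k=4  ABAABABAABAABABAABAABABA

15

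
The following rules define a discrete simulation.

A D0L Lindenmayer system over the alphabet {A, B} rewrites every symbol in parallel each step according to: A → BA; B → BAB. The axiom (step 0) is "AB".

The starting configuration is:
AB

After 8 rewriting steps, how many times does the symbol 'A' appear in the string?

1597

0) AB
1) BABAB
2) BABBABABBABAB
3) BABBABABBABBABABBABABBABBABABBABAB
4) BABBABABBABBABABBABABBABBABABBABBABABBABABBABBABABBABABBABBABABBABBABABBABABBABBABABBABAB
5) BABBABABBABBABABBABABBABBABABBABBABABBABABBABBABABBABABBAB…BBABABBABABBABBABABBABABBABBABABBABBABABBABABBABBABABBABAB  (len 233)
6) BABBABABBABBABABBABABBABBABABBABBABABBABABBABBABABBABABBAB…BBABABBABABBABBABABBABABBABBABABBABBABABBABABBABBABABBABAB  (len 610)
7) BABBABABBABBABABBABABBABBABABBABBABABBABABBABBABABBABABBAB…BBABABBABABBABBABABBABABBABBABABBABBABABBABABBABBABABBABAB  (len 1597)
8) BABBABABBABBABABBABABBABBABABBABBABABBABABBABBABABBABABBAB…BBABABBABABBABBABABBABABBABBABABBABBABABBABABBABBABABBABAB  (len 4181)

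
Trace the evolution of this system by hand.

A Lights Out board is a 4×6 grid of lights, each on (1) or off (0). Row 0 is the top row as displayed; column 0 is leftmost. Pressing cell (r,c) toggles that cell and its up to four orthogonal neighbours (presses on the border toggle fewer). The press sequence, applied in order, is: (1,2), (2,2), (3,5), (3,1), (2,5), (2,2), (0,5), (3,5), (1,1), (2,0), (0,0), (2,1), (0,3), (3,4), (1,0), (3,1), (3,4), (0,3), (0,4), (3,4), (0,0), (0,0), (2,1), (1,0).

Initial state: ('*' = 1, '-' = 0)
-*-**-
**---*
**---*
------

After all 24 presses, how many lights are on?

13

t=0: -*-**-
**---*
**---*
------
t=1: -****-
*-**-*
***--*
------
t=2: -****-
*--*-*
*--*-*
--*---
t=3: -****-
*--*-*
*--*--
--*-**
t=4: -****-
*--*-*
**-*--
**--**
t=5: -****-
*--*--
**-***
**--*-
t=6: -****-
*-**--
*-*-**
***-*-
t=7: -***-*
*-**-*
*-*-**
***-*-
t=8: -***-*
*-**-*
*-*-*-
***--*
t=9: --**-*
-*-*-*
***-*-
***--*
t=10: --**-*
**-*-*
--*-*-
-**--*
t=11: ****-*
-*-*-*
--*-*-
-**--*
t=12: ****-*
---*-*
**--*-
--*--*
t=13: **--**
-----*
**--*-
--*--*
t=14: **--**
-----*
**----
--***-
t=15: -*--**
**---*
-*----
--***-
t=16: -*--**
**---*
------
**-**-
t=17: -*--**
**---*
----*-
**---*
t=18: -***-*
**-*-*
----*-
**---*
t=19: -**-*-
**-***
----*-
**---*
t=20: -**-*-
**-***
------
**-**-
t=21: *-*-*-
-*-***
------
**-**-
t=22: -**-*-
**-***
------
**-**-
t=23: -**-*-
*--***
***---
*--**-
t=24: ***-*-
-*-***
-**---
*--**-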